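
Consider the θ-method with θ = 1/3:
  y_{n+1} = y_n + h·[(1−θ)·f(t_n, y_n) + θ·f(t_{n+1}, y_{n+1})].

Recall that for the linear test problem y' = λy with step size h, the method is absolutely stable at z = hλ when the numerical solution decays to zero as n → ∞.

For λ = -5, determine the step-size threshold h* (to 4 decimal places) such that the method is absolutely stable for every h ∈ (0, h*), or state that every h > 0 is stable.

Test eqn y'=λy, z=hλ:
  y_{n+1} = y_n + z·[2/3·y_n + 1/3·y_{n+1}] ⇒ (1 − 1/3z)y_{n+1} = (1 + 2/3z)y_n
  ⇒ R(z) = (1 + 2/3z)/(1 − 1/3z).

Solve |R(x)|<1 on ℝ⁻.
x=-1.08: |R|=0.2059
R=−1: 1+2/3x = −1+1/3x ⇒ -1/3x=2 ⇒ x=2/(-1/3)=-6.0000
Confirm numerically:
  x=-5.632: |R|=0.95737 <1
  x=-4.889: |R|=0.85917 <1
  x=-2.961: |R|=0.49019 <1
  x=-2.900: |R|=0.47458 <1
  x=-6.318: |R|=1.03413 >1
  x=-6.122: |R|=1.01337 >1
  x=-6.021: |R|=1.00233 >1
Interval (-6.0000, 0).

(-6.0000,0); λ=-5 ⇒ h* = (6)/5 = 1.2000.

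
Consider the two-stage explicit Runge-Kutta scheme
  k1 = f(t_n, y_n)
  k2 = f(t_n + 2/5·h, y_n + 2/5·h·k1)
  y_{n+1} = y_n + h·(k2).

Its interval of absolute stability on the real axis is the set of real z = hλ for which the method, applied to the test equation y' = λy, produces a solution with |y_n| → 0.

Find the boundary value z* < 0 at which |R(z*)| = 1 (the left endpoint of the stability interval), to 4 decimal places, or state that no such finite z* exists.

With y'=λy (z=hλ):
  k1=λy_n ⇒ h·k1=z·y_n;  k2=λ(1+2/5z)y_n ⇒ h·k2=z(1+2/5z)y_n
  y_{n+1}/y_n = 1 + z(1+2/5z) = 1 + z + 2/5z²
  Hence R(z) = 1 + z + 2/5z².

Find x<0 with |R(x)|<1.
x=-1.09: |R|=0.3852
R=1: x+2/5x²=0 ⇒ x=−5/2=-2.5000; min R=1−1/(4·2/5)=0.3750>−1
Confirm numerically:
  x=-2.431: |R|=0.93290 <1
  x=-1.703: |R|=0.45708 <1
  x=-1.553: |R|=0.41172 <1
  x=-1.473: |R|=0.39489 <1
  x=-2.935: |R|=1.51069 >1
  x=-2.647: |R|=1.15564 >1
Interval (-2.5000, 0).

left endpoint -2.5000.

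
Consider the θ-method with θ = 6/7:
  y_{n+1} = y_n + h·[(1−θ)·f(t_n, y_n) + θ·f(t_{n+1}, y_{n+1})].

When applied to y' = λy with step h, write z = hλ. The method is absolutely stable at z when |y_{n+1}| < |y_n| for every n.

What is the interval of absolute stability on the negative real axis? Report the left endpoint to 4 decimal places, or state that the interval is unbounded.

On y'=λy, z=hλ:
  y_{n+1} = y_n + z·[1/7·y_n + 6/7·y_{n+1}] ⇒ (1 − 6/7z)y_{n+1} = (1 + 1/7z)y_n
  Hence R(z) = (1 + 1/7z)/(1 − 6/7z).

Boundary: |R(x)|=1, x<0.
x=-0.97: |R|=0.4704
x=-2: |R|=0.2632
x=-10: |R|=0.0448
x=-100: |R|=0.1532
θ=6/7≥1/2 ⇒ |1+1/7x|<|1−6/7x| ∀x<0 ⇒ unbounded interval.

interval (−∞, 0).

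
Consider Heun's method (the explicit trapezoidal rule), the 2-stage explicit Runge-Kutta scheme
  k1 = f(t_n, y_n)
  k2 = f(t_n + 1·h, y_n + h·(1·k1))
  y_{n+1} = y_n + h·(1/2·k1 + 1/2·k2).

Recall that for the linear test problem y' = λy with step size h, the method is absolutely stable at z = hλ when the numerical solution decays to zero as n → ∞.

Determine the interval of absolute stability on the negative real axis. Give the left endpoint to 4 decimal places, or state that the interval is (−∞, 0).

(-2.0000, 0).

With y'=λy (z=hλ):
  order 2, 2-stage ⇒ R(z)=1+z+z^2/2
  (e.g. R(-0.77)=0.52645, |R|=0.52645)

Find x<0 with |R(x)|<1.
x=-0.77: |R|=0.5264
|R(-1.58)|=0.6682 |R(-1.21)|=0.5221 |R(-0.73)|=0.5364
Bisect:
  x_lo=-2.6543 |R|=1.8684  x_hi=-0.3293 |R|=0.7249
  mid=-1.49181 |R|=0.62094 →hi
  mid=-2.07306 |R|=1.07573 →lo
  mid=-1.78244 |R|=0.80610 →hi
  mid=-1.92775 |R|=0.93036 →hi
  mid=-2.00040 |R|=1.00040 →lo
  mid=-1.96408 |R|=0.96472 →hi
  mid=-1.98224 |R|=0.98240 →hi
  mid=-1.99132 |R|=0.99136 →hi
  mid=-1.99586 |R|=0.99587 →hi
  mid=-1.99813 |R|=0.99813 →hi
  ...
  [-2.00012,-1.99998] ⇒ x*=-2.0000
Interval (-2.0000, 0).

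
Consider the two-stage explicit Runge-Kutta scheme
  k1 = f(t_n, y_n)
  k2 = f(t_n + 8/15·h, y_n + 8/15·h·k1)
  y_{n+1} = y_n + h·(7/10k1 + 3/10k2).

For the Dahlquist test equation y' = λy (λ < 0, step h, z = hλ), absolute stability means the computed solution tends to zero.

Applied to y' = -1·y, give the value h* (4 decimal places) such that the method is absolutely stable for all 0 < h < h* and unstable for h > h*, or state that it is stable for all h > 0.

With y'=λy (z=hλ):
  k1=λy_n ⇒ h·k1=z·y_n;  k2=λ(1+8/15z)y_n ⇒ h·k2=z(1+8/15z)y_n
  y_{n+1}/y_n = 1 + 7/10z + 3/10z(1+8/15z) = 1 + z + 4/25z²
  R(z) = 1 + z + 4/25z².

Find x<0 with |R(x)|<1.
x=-0.68: |R|=0.3940
R=1: x+4/25x²=0 ⇒ x=−25/4=-6.2500; min R=1−1/(4·4/25)=-0.5625>−1
Confirm numerically:
  x=-5.440: |R|=0.29498 <1
  x=-4.456: |R|=0.27905 <1
  x=-3.783: |R|=0.49323 <1
  x=-3.195: |R|=0.56172 <1
  x=-6.836: |R|=1.64094 >1
  x=-6.436: |R|=1.19154 >1
  x=-6.406: |R|=1.15989 >1
Stable set (-6.2500, 0).

(-6.2500,0); λ=-1 ⇒ h* = (25/4)/1 = 6.2500.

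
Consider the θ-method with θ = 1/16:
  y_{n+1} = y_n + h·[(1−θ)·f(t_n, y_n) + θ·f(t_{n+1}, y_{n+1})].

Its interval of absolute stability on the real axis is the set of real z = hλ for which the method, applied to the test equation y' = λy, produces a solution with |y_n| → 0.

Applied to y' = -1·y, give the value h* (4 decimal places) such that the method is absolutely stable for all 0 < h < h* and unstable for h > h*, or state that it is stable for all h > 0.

(-2.2857,0); λ=-1 ⇒ h* = (16/7)/1 = 2.2857.

Set f=λy, z=hλ:
  y_{n+1} = y_n + z·[15/16·y_n + 1/16·y_{n+1}] ⇒ (1 − 1/16z)y_{n+1} = (1 + 15/16z)y_n
  Hence R(z) = (1 + 15/16z)/(1 − 1/16z).

Find x<0 with |R(x)|<1.
x=-1.35: |R|=0.2450
R=−1: 1+15/16x = −1+1/16x ⇒ -7/8x=2 ⇒ x=2/(-7/8)=-2.2857
Confirm numerically:
  x=-2.154: |R|=0.89842 <1
  x=-1.409: |R|=0.29496 <1
  x=-1.127: |R|=0.05284 <1
  x=-2.568: |R|=1.21284 >1
  x=-2.318: |R|=1.02468 >1
So |R|<1 on (-2.2857, 0).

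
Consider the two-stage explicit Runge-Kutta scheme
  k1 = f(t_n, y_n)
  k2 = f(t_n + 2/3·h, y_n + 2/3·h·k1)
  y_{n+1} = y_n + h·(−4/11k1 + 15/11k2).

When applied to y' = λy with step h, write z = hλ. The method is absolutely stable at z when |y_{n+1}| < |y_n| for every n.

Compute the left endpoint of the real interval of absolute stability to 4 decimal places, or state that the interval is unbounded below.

Set f=λy, z=hλ:
  k1=λy_n ⇒ h·k1=z·y_n;  k2=λ(1+2/3z)y_n ⇒ h·k2=z(1+2/3z)y_n
  y_{n+1}/y_n = 1 − 4/11z + 15/11z(1+2/3z) = 1 + z + 10/11z²
  so R(z) = 1 + z + 10/11z².

Find x<0 with |R(x)|<1.
x=-1.56: |R|=1.6524
R=1: x+10/11x²=0 ⇒ x=−11/10=-1.1000; min R=1−1/(4·10/11)=0.7250>−1
Confirm numerically:
  x=-0.682: |R|=0.74084 <1
  x=-0.605: |R|=0.72775 <1
  x=-0.589: |R|=0.72638 <1
  x=-1.657: |R|=1.83904 >1
  x=-1.225: |R|=1.13920 >1
  x=-1.175: |R|=1.08011 >1
So |R|<1 on (-1.1000, 0).

z* = -1.1000.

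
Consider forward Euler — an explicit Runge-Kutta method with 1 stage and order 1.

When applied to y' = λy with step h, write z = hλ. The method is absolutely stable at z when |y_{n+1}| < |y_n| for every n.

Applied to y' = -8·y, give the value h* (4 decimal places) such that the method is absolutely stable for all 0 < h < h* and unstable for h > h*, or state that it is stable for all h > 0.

(-2.0000,0); λ=-8 ⇒ h* = 0.2500.

With y'=λy (z=hλ):
  order 1, 1-stage ⇒ R(z)=1+z
  (e.g. R(-0.65)=0.35000, |R|=0.35000)

Solve |R(x)|<1 on ℝ⁻.
x=-0.65: |R|=0.3500
|R(-2.22)|=1.2200 |R(-2.02)|=1.0200 |R(-1.7)|=0.7000
Bisect:
  x_lo=-2.3829 |R|=1.3829  x_hi=-0.2681 |R|=0.7319
  mid=-1.32547 |R|=0.32547 →hi
  mid=-1.85416 |R|=0.85416 →hi
  mid=-2.11851 |R|=1.11851 →lo
  mid=-1.98634 |R|=0.98634 →hi
  mid=-2.05243 |R|=1.05243 →lo
  mid=-2.01938 |R|=1.01938 →lo
  mid=-2.00286 |R|=1.00286 →lo
  mid=-1.99460 |R|=0.99460 →hi
  mid=-1.99873 |R|=0.99873 →hi
  mid=-2.00079 |R|=1.00079 →lo
  ...
  [-2.00002,-1.99989] ⇒ x*=-2.0000
Stable set (-2.0000, 0).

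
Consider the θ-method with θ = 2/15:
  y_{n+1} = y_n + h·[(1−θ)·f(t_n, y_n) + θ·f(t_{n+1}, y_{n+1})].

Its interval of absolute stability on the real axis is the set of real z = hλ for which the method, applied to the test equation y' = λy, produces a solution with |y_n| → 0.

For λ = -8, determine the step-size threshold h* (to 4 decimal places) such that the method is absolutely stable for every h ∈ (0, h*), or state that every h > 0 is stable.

(-2.7273,0); λ=-8 ⇒ h* = (30/11)/8 = 0.3409.

Test eqn y'=λy, z=hλ:
  y_{n+1} = y_n + z·[13/15·y_n + 2/15·y_{n+1}] ⇒ (1 − 2/15z)y_{n+1} = (1 + 13/15z)y_n
  ⇒ R(z) = (1 + 13/15z)/(1 − 2/15z).

Boundary: |R(x)|=1, x<0.
x=-0.72: |R|=0.3431
R=−1: 1+13/15x = −1+2/15x ⇒ -11/15x=2 ⇒ x=2/(-11/15)=-2.7273
Confirm numerically:
  x=-2.072: |R|=0.62349 <1
  x=-1.598: |R|=0.31732 <1
  x=-1.586: |R|=0.30916 <1
  x=-1.206: |R|=0.03894 <1
  x=-3.218: |R|=1.25182 >1
  x=-3.117: |R|=1.20189 >1
  x=-2.901: |R|=1.09187 >1
Interval (-2.7273, 0).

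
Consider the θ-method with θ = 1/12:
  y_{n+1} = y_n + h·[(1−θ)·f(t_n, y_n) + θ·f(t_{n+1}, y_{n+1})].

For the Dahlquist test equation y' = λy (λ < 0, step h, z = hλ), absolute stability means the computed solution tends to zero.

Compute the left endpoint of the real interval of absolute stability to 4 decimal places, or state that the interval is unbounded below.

left endpoint -2.4000.

On y'=λy, z=hλ:
  y_{n+1} = y_n + z·[11/12·y_n + 1/12·y_{n+1}] ⇒ (1 − 1/12z)y_{n+1} = (1 + 11/12z)y_n
  so R(z) = (1 + 11/12z)/(1 − 1/12z).

Solve |R(x)|<1 on ℝ⁻.
x=-1.33: |R|=0.1973
R=−1: 1+11/12x = −1+1/12x ⇒ -5/6x=2 ⇒ x=2/(-5/6)=-2.4000
Confirm numerically:
  x=-2.036: |R|=0.74067 <1
  x=-1.428: |R|=0.27614 <1
  x=-1.346: |R|=0.21025 <1
  x=-2.865: |R|=1.31282 >1
  x=-2.593: |R|=1.13226 >1
Stable set (-2.4000, 0).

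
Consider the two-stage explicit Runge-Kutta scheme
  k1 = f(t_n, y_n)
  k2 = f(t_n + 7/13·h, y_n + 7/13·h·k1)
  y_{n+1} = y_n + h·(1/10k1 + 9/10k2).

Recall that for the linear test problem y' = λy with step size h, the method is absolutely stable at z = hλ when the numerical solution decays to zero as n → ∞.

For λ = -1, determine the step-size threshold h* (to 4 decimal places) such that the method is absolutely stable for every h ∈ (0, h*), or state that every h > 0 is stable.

With y'=λy (z=hλ):
  k1=λy_n ⇒ h·k1=z·y_n;  k2=λ(1+7/13z)y_n ⇒ h·k2=z(1+7/13z)y_n
  y_{n+1}/y_n = 1 + 1/10z + 9/10z(1+7/13z) = 1 + z + 63/130z²
  Hence R(z) = 1 + z + 63/130z².

Find x<0 with |R(x)|<1.
x=-1.07: |R|=0.4848
R=1: x+63/130x²=0 ⇒ x=−130/63=-2.0635; min R=1−1/(4·63/130)=0.4841>−1
Confirm numerically:
  x=-1.636: |R|=0.66107 <1
  x=-1.543: |R|=0.61080 <1
  x=-1.089: |R|=0.48572 <1
  x=-2.586: |R|=1.65481 >1
  x=-2.129: |R|=1.06759 >1
  x=-2.095: |R|=1.03199 >1
So |R|<1 on (-2.0635, 0).

(-2.0635,0); λ=-1 ⇒ h* = (130/63)/1 = 2.0635.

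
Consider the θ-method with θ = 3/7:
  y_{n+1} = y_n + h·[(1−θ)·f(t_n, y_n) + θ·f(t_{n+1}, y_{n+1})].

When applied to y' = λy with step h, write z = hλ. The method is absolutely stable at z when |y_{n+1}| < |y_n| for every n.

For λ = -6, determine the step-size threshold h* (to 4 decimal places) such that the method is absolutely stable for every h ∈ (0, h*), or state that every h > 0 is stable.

Test eqn y'=λy, z=hλ:
  y_{n+1} = y_n + z·[4/7·y_n + 3/7·y_{n+1}] ⇒ (1 − 3/7z)y_{n+1} = (1 + 4/7z)y_n
  ⇒ R(z) = (1 + 4/7z)/(1 − 3/7z).

Need |R(x)|<1, x<0.
x=-0.52: |R|=0.5748
R=−1: 1+4/7x = −1+3/7x ⇒ -1/7x=2 ⇒ x=2/(-1/7)=-14.0000
Confirm numerically:
  x=-10.900: |R|=0.92191 <1
  x=-10.772: |R|=0.91790 <1
  x=-6.450: |R|=0.71347 <1
  x=-5.784: |R|=0.66261 <1
  x=-14.449: |R|=1.00892 >1
  x=-14.180: |R|=1.00363 >1
  x=-14.144: |R|=1.00291 >1
Stable set (-14.0000, 0).

(-14.0000,0); λ=-6 ⇒ h* = (14)/6 = 2.3333.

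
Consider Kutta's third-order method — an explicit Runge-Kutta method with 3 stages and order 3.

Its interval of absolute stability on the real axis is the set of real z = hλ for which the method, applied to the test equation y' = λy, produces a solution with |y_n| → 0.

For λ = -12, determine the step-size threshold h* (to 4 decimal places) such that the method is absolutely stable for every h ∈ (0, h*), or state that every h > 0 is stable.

Set f=λy, z=hλ:
  order 3, 3-stage ⇒ R(z)=1+z+z^2/2+z^3/6
  (e.g. R(-1.65)=-0.03744, |R|=0.03744)

Solve |R(x)|<1 on ℝ⁻.
x=-1.65: |R|=0.0374
|R(-2.4)|=0.8240 |R(-0.95)|=0.3584 |R(-0.73)|=0.4716
Bisect:
  x_lo=-3.1786 |R|=2.4795  x_hi=-0.2455 |R|=0.7822
  mid=-1.71205 |R|=0.08286 →hi
  mid=-2.44535 |R|=0.89257 →hi
  mid=-2.81200 |R|=1.56423 →lo
  mid=-2.62867 |R|=1.20104 →lo
  mid=-2.53701 |R|=1.04035 →lo
  mid=-2.49118 |R|=0.96490 →hi
  mid=-2.51410 |R|=1.00222 →lo
  mid=-2.50264 |R|=0.98346 →hi
  mid=-2.50837 |R|=0.99282 →hi
  mid=-2.51123 |R|=0.99751 →hi
  ...
  [-2.51284,-2.51267] ⇒ x*=-2.5127
Interval (-2.5127, 0).

(-2.5127,0); λ=-12 ⇒ h* = 0.2094.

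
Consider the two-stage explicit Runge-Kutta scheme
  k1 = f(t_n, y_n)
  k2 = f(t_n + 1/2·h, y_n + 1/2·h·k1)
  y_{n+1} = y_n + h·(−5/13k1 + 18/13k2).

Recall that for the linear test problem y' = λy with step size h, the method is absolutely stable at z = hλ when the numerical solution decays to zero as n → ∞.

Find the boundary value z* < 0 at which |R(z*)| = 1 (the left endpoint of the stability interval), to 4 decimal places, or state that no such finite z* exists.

left endpoint -1.4444.

Set f=λy, z=hλ:
  k1=λy_n ⇒ h·k1=z·y_n;  k2=λ(1+1/2z)y_n ⇒ h·k2=z(1+1/2z)y_n
  y_{n+1}/y_n = 1 − 5/13z + 18/13z(1+1/2z) = 1 + z + 9/13z²
  so R(z) = 1 + z + 9/13z².

Boundary: |R(x)|=1, x<0.
x=-0.91: |R|=0.6633
R=1: x+9/13x²=0 ⇒ x=−13/9=-1.4444; min R=1−1/(4·9/13)=0.6389>−1
Confirm numerically:
  x=-1.378: |R|=0.93661 <1
  x=-0.620: |R|=0.64612 <1
  x=-0.614: |R|=0.64700 <1
  x=-1.868: |R|=1.54776 >1
  x=-1.776: |R|=1.40766 >1
So |R|<1 on (-1.4444, 0).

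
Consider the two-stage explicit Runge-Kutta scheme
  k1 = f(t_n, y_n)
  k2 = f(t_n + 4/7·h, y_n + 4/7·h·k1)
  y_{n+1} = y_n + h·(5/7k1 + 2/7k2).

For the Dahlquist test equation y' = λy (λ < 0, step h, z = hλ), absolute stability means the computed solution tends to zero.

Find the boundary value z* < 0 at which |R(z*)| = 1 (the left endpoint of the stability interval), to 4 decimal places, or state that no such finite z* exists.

left endpoint -6.1250.

Set f=λy, z=hλ:
  k1=λy_n ⇒ h·k1=z·y_n;  k2=λ(1+4/7z)y_n ⇒ h·k2=z(1+4/7z)y_n
  y_{n+1}/y_n = 1 + 5/7z + 2/7z(1+4/7z) = 1 + z + 8/49z²
  so R(z) = 1 + z + 8/49z².

Solve |R(x)|<1 on ℝ⁻.
x=-1.14: |R|=0.0722
R=1: x+8/49x²=0 ⇒ x=−49/8=-6.1250; min R=1−1/(4·8/49)=-0.5312>−1
Confirm numerically:
  x=-5.244: |R|=0.24572 <1
  x=-3.321: |R|=0.52034 <1
  x=-2.998: |R|=0.53057 <1
  x=-6.549: |R|=1.45335 >1
  x=-6.488: |R|=1.38451 >1
Interval (-6.1250, 0).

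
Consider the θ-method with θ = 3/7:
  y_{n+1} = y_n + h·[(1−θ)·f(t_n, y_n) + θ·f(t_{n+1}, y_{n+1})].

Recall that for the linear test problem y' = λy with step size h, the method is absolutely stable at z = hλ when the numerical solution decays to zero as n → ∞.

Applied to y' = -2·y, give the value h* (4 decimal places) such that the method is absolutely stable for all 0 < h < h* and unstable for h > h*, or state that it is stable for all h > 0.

(-14.0000,0); λ=-2 ⇒ h* = (14)/2 = 7.0000.

Set f=λy, z=hλ:
  y_{n+1} = y_n + z·[4/7·y_n + 3/7·y_{n+1}] ⇒ (1 − 3/7z)y_{n+1} = (1 + 4/7z)y_n
  so R(z) = (1 + 4/7z)/(1 − 3/7z).

Find x<0 with |R(x)|<1.
x=-1.08: |R|=0.2617
R=−1: 1+4/7x = −1+3/7x ⇒ -1/7x=2 ⇒ x=2/(-1/7)=-14.0000
Confirm numerically:
  x=-12.269: |R|=0.96049 <1
  x=-10.560: |R|=0.91107 <1
  x=-7.283: |R|=0.76717 <1
  x=-14.473: |R|=1.00938 >1
  x=-14.416: |R|=1.00828 >1
Interval (-14.0000, 0).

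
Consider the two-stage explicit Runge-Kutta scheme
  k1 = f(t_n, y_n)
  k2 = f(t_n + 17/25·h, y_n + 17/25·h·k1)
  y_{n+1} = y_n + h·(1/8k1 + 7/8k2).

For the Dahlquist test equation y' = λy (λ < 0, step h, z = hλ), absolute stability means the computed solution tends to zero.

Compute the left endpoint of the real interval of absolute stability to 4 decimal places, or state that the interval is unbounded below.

Test eqn y'=λy, z=hλ:
  k1=λy_n ⇒ h·k1=z·y_n;  k2=λ(1+17/25z)y_n ⇒ h·k2=z(1+17/25z)y_n
  y_{n+1}/y_n = 1 + 1/8z + 7/8z(1+17/25z) = 1 + z + 119/200z²
  R(z) = 1 + z + 119/200z².

Boundary: |R(x)|=1, x<0.
x=-1.57: |R|=0.8966
R=1: x+119/200x²=0 ⇒ x=−200/119=-1.6807; min R=1−1/(4·119/200)=0.5798>−1
Confirm numerically:
  x=-1.460: |R|=0.80830 <1
  x=-1.367: |R|=0.74487 <1
  x=-1.199: |R|=0.65637 <1
  x=-0.807: |R|=0.58049 <1
  x=-2.243: |R|=1.75047 >1
  x=-2.240: |R|=1.74547 >1
Interval (-1.6807, 0).

left endpoint -1.6807.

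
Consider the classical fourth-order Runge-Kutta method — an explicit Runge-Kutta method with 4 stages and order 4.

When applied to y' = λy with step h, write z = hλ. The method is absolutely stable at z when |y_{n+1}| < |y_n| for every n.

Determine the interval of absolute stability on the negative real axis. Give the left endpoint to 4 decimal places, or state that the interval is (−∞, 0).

On y'=λy, z=hλ:
  order 4, 4-stage ⇒ R(z)=1+z+z^2/2+z^3/6+z^4/24
  (e.g. R(-0.72)=0.48819, |R|=0.48819)

Find x<0 with |R(x)|<1.
x=-0.72: |R|=0.4882
|R(-2.76)|=0.9625 |R(-2.36)|=0.5266 |R(-0.63)|=0.5333
Bisect:
  x_lo=-3.4000 |R|=2.3975  x_hi=-0.3908 |R|=0.6766
  mid=-1.89541 |R|=0.30375 →hi
  mid=-2.64772 |R|=0.81164 →hi
  mid=-3.02388 |R|=1.42348 →lo
  mid=-2.83580 |R|=1.07886 →lo
  mid=-2.74176 |R|=0.93633 →hi
  mid=-2.78878 |R|=1.00527 →lo
  mid=-2.76527 |R|=0.97023 →hi
  ...
  [-2.78548,-2.78529] ⇒ x*=-2.7853
Stable set (-2.7853, 0).

z∈(-2.7853,0).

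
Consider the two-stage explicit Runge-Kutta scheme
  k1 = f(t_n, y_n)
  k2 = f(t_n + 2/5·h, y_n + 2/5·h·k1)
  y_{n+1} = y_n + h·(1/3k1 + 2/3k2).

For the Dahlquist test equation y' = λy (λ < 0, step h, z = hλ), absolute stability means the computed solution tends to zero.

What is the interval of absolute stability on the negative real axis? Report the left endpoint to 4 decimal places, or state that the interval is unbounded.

Set f=λy, z=hλ:
  k1=λy_n ⇒ h·k1=z·y_n;  k2=λ(1+2/5z)y_n ⇒ h·k2=z(1+2/5z)y_n
  y_{n+1}/y_n = 1 + 1/3z + 2/3z(1+2/5z) = 1 + z + 4/15z²
  ⇒ R(z) = 1 + z + 4/15z².

Need |R(x)|<1, x<0.
x=-1.45: |R|=0.1107
R=1: x+4/15x²=0 ⇒ x=−15/4=-3.7500; min R=1−1/(4·4/15)=0.0625>−1
Confirm numerically:
  x=-3.714: |R|=0.96435 <1
  x=-2.982: |R|=0.38929 <1
  x=-2.968: |R|=0.38107 <1
  x=-2.059: |R|=0.07153 <1
  x=-4.343: |R|=1.68677 >1
  x=-4.117: |R|=1.40292 >1
  x=-4.086: |R|=1.36611 >1
Interval (-3.7500, 0).

z∈(-3.7500,0).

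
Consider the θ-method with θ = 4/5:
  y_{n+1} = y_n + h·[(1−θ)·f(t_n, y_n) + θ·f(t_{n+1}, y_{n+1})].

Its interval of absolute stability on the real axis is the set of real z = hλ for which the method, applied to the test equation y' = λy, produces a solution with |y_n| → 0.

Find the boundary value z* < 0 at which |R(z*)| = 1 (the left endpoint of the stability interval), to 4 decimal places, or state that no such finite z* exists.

unbounded; (−∞, 0).

Test eqn y'=λy, z=hλ:
  y_{n+1} = y_n + z·[1/5·y_n + 4/5·y_{n+1}] ⇒ (1 − 4/5z)y_{n+1} = (1 + 1/5z)y_n
  R(z) = (1 + 1/5z)/(1 − 4/5z).

Boundary: |R(x)|=1, x<0.
x=-0.88: |R|=0.4836
x=-2: |R|=0.2308
x=-10: |R|=0.1111
x=-100: |R|=0.2346
θ=4/5≥1/2 ⇒ |1+1/5x|<|1−4/5x| ∀x<0 ⇒ stable on all of ℝ⁻.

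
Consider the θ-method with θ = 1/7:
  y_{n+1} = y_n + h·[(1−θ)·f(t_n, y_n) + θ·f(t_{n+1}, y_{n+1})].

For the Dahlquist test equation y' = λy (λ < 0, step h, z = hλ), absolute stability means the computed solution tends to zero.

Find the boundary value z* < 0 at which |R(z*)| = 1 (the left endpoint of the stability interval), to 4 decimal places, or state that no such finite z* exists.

Set f=λy, z=hλ:
  y_{n+1} = y_n + z·[6/7·y_n + 1/7·y_{n+1}] ⇒ (1 − 1/7z)y_{n+1} = (1 + 6/7z)y_n
  R(z) = (1 + 6/7z)/(1 − 1/7z).

Need |R(x)|<1, x<0.
x=-1.68: |R|=0.3548
R=−1: 1+6/7x = −1+1/7x ⇒ -5/7x=2 ⇒ x=2/(-5/7)=-2.8000
Confirm numerically:
  x=-2.677: |R|=0.93645 <1
  x=-2.254: |R|=0.70499 <1
  x=-2.196: |R|=0.67160 <1
  x=-1.289: |R|=0.08855 <1
  x=-3.097: |R|=1.14707 >1
  x=-2.854: |R|=1.02740 >1
  x=-2.837: |R|=1.01881 >1
Stable set (-2.8000, 0).

z* = -2.8000.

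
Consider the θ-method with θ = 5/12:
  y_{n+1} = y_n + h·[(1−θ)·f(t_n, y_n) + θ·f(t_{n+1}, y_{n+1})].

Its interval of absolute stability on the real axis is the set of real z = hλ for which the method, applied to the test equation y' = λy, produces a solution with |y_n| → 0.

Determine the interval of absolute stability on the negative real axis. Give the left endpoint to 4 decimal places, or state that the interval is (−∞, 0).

Set f=λy, z=hλ:
  y_{n+1} = y_n + z·[7/12·y_n + 5/12·y_{n+1}] ⇒ (1 − 5/12z)y_{n+1} = (1 + 7/12z)y_n
  ⇒ R(z) = (1 + 7/12z)/(1 − 5/12z).

Solve |R(x)|<1 on ℝ⁻.
x=-1.63: |R|=0.0293
R=−1: 1+7/12x = −1+5/12x ⇒ -1/6x=2 ⇒ x=2/(-1/6)=-12.0000
Confirm numerically:
  x=-9.486: |R|=0.91540 <1
  x=-8.175: |R|=0.85532 <1
  x=-6.310: |R|=0.73869 <1
  x=-12.299: |R|=1.00814 >1
  x=-12.154: |R|=1.00423 >1
Interval (-12.0000, 0).

z∈(-12.0000,0).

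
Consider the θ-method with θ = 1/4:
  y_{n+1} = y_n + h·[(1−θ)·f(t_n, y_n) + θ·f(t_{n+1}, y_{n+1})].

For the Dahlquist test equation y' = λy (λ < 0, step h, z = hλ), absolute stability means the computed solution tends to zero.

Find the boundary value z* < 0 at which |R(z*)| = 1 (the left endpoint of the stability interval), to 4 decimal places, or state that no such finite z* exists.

Set f=λy, z=hλ:
  y_{n+1} = y_n + z·[3/4·y_n + 1/4·y_{n+1}] ⇒ (1 − 1/4z)y_{n+1} = (1 + 3/4z)y_n
  ⇒ R(z) = (1 + 3/4z)/(1 − 1/4z).

Find x<0 with |R(x)|<1.
x=-1.35: |R|=0.0093
R=−1: 1+3/4x = −1+1/4x ⇒ -1/2x=2 ⇒ x=2/(-1/2)=-4.0000
Confirm numerically:
  x=-3.724: |R|=0.92853 <1
  x=-3.467: |R|=0.85724 <1
  x=-3.104: |R|=0.74775 <1
  x=-2.313: |R|=0.46555 <1
  x=-4.557: |R|=1.13019 >1
  x=-4.102: |R|=1.02518 >1
  x=-4.065: |R|=1.01612 >1
Stable set (-4.0000, 0).

z* = -4.0000.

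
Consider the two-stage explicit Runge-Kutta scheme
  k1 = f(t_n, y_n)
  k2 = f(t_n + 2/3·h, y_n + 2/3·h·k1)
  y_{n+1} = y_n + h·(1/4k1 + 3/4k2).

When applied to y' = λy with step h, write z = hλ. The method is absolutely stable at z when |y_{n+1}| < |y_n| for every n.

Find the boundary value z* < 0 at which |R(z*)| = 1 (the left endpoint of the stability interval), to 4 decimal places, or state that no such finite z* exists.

On y'=λy, z=hλ:
  k1=λy_n ⇒ h·k1=z·y_n;  k2=λ(1+2/3z)y_n ⇒ h·k2=z(1+2/3z)y_n
  y_{n+1}/y_n = 1 + 1/4z + 3/4z(1+2/3z) = 1 + z + 1/2z²
  Hence R(z) = 1 + z + 1/2z².

Solve |R(x)|<1 on ℝ⁻.
x=-0.74: |R|=0.5338
R=1: x+1/2x²=0 ⇒ x=−2=-2.0000; min R=1−1/(4·1/2)=0.5000>−1
Confirm numerically:
  x=-1.843: |R|=0.85532 <1
  x=-1.758: |R|=0.78728 <1
  x=-0.914: |R|=0.50370 <1
  x=-0.866: |R|=0.50898 <1
  x=-2.594: |R|=1.77042 >1
  x=-2.248: |R|=1.27875 >1
  x=-2.176: |R|=1.19149 >1
So |R|<1 on (-2.0000, 0).

z* = -2.0000.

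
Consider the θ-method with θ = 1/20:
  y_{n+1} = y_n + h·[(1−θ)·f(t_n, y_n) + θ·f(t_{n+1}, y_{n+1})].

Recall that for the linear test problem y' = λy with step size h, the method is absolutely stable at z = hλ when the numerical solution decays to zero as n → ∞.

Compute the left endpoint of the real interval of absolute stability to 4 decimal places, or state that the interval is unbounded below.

Test eqn y'=λy, z=hλ:
  y_{n+1} = y_n + z·[19/20·y_n + 1/20·y_{n+1}] ⇒ (1 − 1/20z)y_{n+1} = (1 + 19/20z)y_n
  Hence R(z) = (1 + 19/20z)/(1 − 1/20z).

Solve |R(x)|<1 on ℝ⁻.
x=-0.68: |R|=0.3424
R=−1: 1+19/20x = −1+1/20x ⇒ -9/10x=2 ⇒ x=2/(-9/10)=-2.2222
Confirm numerically:
  x=-2.031: |R|=0.84377 <1
  x=-1.435: |R|=0.33893 <1
  x=-1.376: |R|=0.28743 <1
  x=-1.119: |R|=0.05971 <1
  x=-2.768: |R|=1.43148 >1
  x=-2.464: |R|=1.19373 >1
  x=-2.411: |R|=1.15162 >1
Interval (-2.2222, 0).

left endpoint -2.2222.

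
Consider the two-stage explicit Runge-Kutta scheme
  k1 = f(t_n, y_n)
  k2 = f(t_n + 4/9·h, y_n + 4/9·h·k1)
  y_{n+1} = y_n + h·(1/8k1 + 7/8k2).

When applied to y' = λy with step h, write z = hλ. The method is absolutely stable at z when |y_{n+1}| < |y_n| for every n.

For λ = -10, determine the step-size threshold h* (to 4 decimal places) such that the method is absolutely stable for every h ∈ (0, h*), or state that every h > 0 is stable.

(-2.5714,0); λ=-10 ⇒ h* = (18/7)/10 = 0.2571.

Test eqn y'=λy, z=hλ:
  k1=λy_n ⇒ h·k1=z·y_n;  k2=λ(1+4/9z)y_n ⇒ h·k2=z(1+4/9z)y_n
  y_{n+1}/y_n = 1 + 1/8z + 7/8z(1+4/9z) = 1 + z + 7/18z²
  Hence R(z) = 1 + z + 7/18z².

Need |R(x)|<1, x<0.
x=-1.24: |R|=0.3580
R=1: x+7/18x²=0 ⇒ x=−18/7=-2.5714; min R=1−1/(4·7/18)=0.3571>−1
Confirm numerically:
  x=-2.404: |R|=0.84347 <1
  x=-2.110: |R|=0.62137 <1
  x=-1.899: |R|=0.50341 <1
  x=-3.160: |R|=1.72329 >1
  x=-3.153: |R|=1.71310 >1
Stable set (-2.5714, 0).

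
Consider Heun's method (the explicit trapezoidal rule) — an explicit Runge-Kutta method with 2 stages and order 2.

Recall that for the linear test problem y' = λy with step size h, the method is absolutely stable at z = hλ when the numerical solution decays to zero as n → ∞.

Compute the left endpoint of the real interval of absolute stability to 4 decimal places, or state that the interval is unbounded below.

On y'=λy, z=hλ:
  order 2, 2-stage ⇒ R(z)=1+z+z^2/2
  (e.g. R(-0.71)=0.54205, |R|=0.54205)

Boundary: |R(x)|=1, x<0.
x=-0.71: |R|=0.5421
|R(-2.13)|=1.1384 |R(-1.45)|=0.6013 |R(-1.07)|=0.5025
Bisect:
  x_lo=-2.3874 |R|=1.4625  x_hi=-0.3418 |R|=0.7166
  mid=-1.36459 |R|=0.56646 →hi
  mid=-1.87601 |R|=0.88370 →hi
  mid=-2.13172 |R|=1.14040 →lo
  mid=-2.00387 |R|=1.00387 →lo
  mid=-1.93994 |R|=0.94174 →hi
  mid=-1.97190 |R|=0.97230 →hi
  mid=-1.98789 |R|=0.98796 →hi
  mid=-1.99588 |R|=0.99588 →hi
  ...
  [-2.00012,-2.00000] ⇒ x*=-2.0000
Stable set (-2.0000, 0).

z* = -2.0000.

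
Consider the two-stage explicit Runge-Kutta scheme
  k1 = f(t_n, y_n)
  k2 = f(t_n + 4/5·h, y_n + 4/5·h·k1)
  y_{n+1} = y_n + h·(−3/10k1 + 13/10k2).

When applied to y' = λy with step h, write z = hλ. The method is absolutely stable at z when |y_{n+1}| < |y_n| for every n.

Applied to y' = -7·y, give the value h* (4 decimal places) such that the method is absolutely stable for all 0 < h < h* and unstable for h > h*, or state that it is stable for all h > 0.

(-0.9615,0); λ=-7 ⇒ h* = (25/26)/7 = 0.1374.

On y'=λy, z=hλ:
  k1=λy_n ⇒ h·k1=z·y_n;  k2=λ(1+4/5z)y_n ⇒ h·k2=z(1+4/5z)y_n
  y_{n+1}/y_n = 1 − 3/10z + 13/10z(1+4/5z) = 1 + z + 26/25z²
  so R(z) = 1 + z + 26/25z².

Solve |R(x)|<1 on ℝ⁻.
x=-0.58: |R|=0.7699
R=1: x+26/25x²=0 ⇒ x=−25/26=-0.9615; min R=1−1/(4·26/25)=0.7596>−1
Confirm numerically:
  x=-0.661: |R|=0.79340 <1
  x=-0.616: |R|=0.77863 <1
  x=-0.562: |R|=0.76648 <1
  x=-1.215: |R|=1.32027 >1
  x=-1.072: |R|=1.12315 >1
Interval (-0.9615, 0).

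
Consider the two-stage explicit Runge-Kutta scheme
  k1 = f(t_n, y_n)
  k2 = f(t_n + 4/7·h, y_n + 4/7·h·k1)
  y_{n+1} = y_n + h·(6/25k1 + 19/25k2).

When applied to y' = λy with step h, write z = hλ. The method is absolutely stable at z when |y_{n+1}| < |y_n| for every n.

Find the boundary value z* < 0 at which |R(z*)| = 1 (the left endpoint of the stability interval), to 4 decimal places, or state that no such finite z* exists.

z* = -2.3026.

With y'=λy (z=hλ):
  k1=λy_n ⇒ h·k1=z·y_n;  k2=λ(1+4/7z)y_n ⇒ h·k2=z(1+4/7z)y_n
  y_{n+1}/y_n = 1 + 6/25z + 19/25z(1+4/7z) = 1 + z + 76/175z²
  Hence R(z) = 1 + z + 76/175z².

Solve |R(x)|<1 on ℝ⁻.
x=-1.01: |R|=0.4330
R=1: x+76/175x²=0 ⇒ x=−175/76=-2.3026; min R=1−1/(4·76/175)=0.4243>−1
Confirm numerically:
  x=-2.153: |R|=0.86009 <1
  x=-2.040: |R|=0.76732 <1
  x=-1.689: |R|=0.54990 <1
  x=-1.166: |R|=0.42444 <1
  x=-2.742: |R|=1.52320 >1
  x=-2.609: |R|=1.34713 >1
  x=-2.493: |R|=1.20611 >1
Interval (-2.3026, 0).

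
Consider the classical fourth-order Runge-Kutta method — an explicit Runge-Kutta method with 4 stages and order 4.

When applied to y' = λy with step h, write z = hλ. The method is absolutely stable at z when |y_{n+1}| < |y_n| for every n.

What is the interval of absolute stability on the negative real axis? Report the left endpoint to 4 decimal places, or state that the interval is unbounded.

z∈(-2.7853,0).

On y'=λy, z=hλ:
  order 4, 4-stage ⇒ R(z)=1+z+z^2/2+z^3/6+z^4/24
  (e.g. R(-1.56)=0.27083, |R|=0.27083)

Find x<0 with |R(x)|<1.
x=-1.56: |R|=0.2708
|R(-2.86)|=1.1186 |R(-1.46)|=0.2764 |R(-0.66)|=0.5178
Bisect:
  x_lo=-3.3176 |R|=2.1474  x_hi=-0.3559 |R|=0.7006
  mid=-1.83678 |R|=0.29155 →hi
  mid=-2.57719 |R|=0.72898 →hi
  mid=-2.94740 |R|=1.27321 →lo
  mid=-2.76230 |R|=0.96588 →hi
  mid=-2.85485 |R|=1.11003 →lo
  mid=-2.80857 |R|=1.03567 →lo
  mid=-2.78544 |R|=1.00021 →lo
  mid=-2.77387 |R|=0.98291 →hi
  mid=-2.77965 |R|=0.99153 →hi
  mid=-2.78254 |R|=0.99586 →hi
  ...
  [-2.78544,-2.78526] ⇒ x*=-2.7853
So |R|<1 on (-2.7853, 0).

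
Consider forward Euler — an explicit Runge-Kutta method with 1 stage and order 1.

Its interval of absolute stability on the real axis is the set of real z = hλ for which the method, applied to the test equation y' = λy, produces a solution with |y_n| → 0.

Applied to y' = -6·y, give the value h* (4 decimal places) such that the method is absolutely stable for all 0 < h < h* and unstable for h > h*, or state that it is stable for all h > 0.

(-2.0000,0); λ=-6 ⇒ h* = 0.3333.

Set f=λy, z=hλ:
  order 1, 1-stage ⇒ R(z)=1+z
  (e.g. R(-1.16)=-0.16000, |R|=0.16000)

Solve |R(x)|<1 on ℝ⁻.
x=-1.16: |R|=0.1600
|R(-2.01)|=1.0100 |R(-1.81)|=0.8100 |R(-1.01)|=0.0100
Bisect:
  x_lo=-2.5742 |R|=1.5742  x_hi=-0.0510 |R|=0.9490
  mid=-1.31264 |R|=0.31264 →hi
  mid=-1.94344 |R|=0.94344 →hi
  mid=-2.25884 |R|=1.25884 →lo
  mid=-2.10114 |R|=1.10114 →lo
  mid=-2.02229 |R|=1.02229 →lo
  mid=-1.98287 |R|=0.98287 →hi
  mid=-2.00258 |R|=1.00258 →lo
  ...
  [-2.00012,-1.99996] ⇒ x*=-2.0000
Interval (-2.0000, 0).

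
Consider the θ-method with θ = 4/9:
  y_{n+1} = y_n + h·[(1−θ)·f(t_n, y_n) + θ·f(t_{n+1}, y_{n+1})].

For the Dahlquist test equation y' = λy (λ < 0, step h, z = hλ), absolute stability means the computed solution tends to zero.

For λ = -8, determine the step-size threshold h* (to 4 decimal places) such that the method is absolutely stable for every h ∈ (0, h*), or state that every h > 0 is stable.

(-18.0000,0); λ=-8 ⇒ h* = (18)/8 = 2.2500.

On y'=λy, z=hλ:
  y_{n+1} = y_n + z·[5/9·y_n + 4/9·y_{n+1}] ⇒ (1 − 4/9z)y_{n+1} = (1 + 5/9z)y_n
  so R(z) = (1 + 5/9z)/(1 − 4/9z).

Boundary: |R(x)|=1, x<0.
x=-0.41: |R|=0.6532
R=−1: 1+5/9x = −1+4/9x ⇒ -1/9x=2 ⇒ x=2/(-1/9)=-18.0000
Confirm numerically:
  x=-15.936: |R|=0.97163 <1
  x=-15.399: |R|=0.96316 <1
  x=-9.888: |R|=0.83292 <1
  x=-7.587: |R|=0.73536 <1
  x=-18.575: |R|=1.00690 >1
  x=-18.175: |R|=1.00214 >1
  x=-18.113: |R|=1.00139 >1
So |R|<1 on (-18.0000, 0).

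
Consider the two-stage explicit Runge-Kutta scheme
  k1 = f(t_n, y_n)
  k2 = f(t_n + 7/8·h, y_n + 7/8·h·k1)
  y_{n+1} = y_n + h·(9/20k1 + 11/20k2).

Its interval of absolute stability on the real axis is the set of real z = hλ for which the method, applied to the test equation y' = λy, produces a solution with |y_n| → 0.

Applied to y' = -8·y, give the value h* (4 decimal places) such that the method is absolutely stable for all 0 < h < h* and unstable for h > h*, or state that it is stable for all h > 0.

(-2.0779,0); λ=-8 ⇒ h* = (160/77)/8 = 0.2597.

With y'=λy (z=hλ):
  k1=λy_n ⇒ h·k1=z·y_n;  k2=λ(1+7/8z)y_n ⇒ h·k2=z(1+7/8z)y_n
  y_{n+1}/y_n = 1 + 9/20z + 11/20z(1+7/8z) = 1 + z + 77/160z²
  R(z) = 1 + z + 77/160z².

Need |R(x)|<1, x<0.
x=-1.13: |R|=0.4845
R=1: x+77/160x²=0 ⇒ x=−160/77=-2.0779; min R=1−1/(4·77/160)=0.4805>−1
Confirm numerically:
  x=-1.989: |R|=0.91488 <1
  x=-1.774: |R|=0.74053 <1
  x=-0.977: |R|=0.48237 <1
  x=-0.853: |R|=0.49716 <1
  x=-2.373: |R|=1.33698 >1
  x=-2.268: |R|=1.20747 >1
Stable set (-2.0779, 0).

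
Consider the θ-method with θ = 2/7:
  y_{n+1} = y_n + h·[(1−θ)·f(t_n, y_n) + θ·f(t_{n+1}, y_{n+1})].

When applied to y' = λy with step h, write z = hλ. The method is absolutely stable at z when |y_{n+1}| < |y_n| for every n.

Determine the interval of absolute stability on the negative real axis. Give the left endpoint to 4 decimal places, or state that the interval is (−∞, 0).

On y'=λy, z=hλ:
  y_{n+1} = y_n + z·[5/7·y_n + 2/7·y_{n+1}] ⇒ (1 − 2/7z)y_{n+1} = (1 + 5/7z)y_n
  R(z) = (1 + 5/7z)/(1 − 2/7z).

Solve |R(x)|<1 on ℝ⁻.
x=-0.92: |R|=0.2715
R=−1: 1+5/7x = −1+2/7x ⇒ -3/7x=2 ⇒ x=2/(-3/7)=-4.6667
Confirm numerically:
  x=-4.037: |R|=0.87468 <1
  x=-3.766: |R|=0.81407 <1
  x=-2.098: |R|=0.31172 <1
  x=-5.254: |R|=1.10064 >1
  x=-4.999: |R|=1.05865 >1
Stable set (-4.6667, 0).

z∈(-4.6667,0).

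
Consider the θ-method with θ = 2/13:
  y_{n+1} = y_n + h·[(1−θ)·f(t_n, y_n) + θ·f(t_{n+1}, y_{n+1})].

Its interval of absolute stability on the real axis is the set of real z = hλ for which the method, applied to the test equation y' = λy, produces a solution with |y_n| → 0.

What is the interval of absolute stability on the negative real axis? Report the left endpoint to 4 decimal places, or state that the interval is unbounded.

With y'=λy (z=hλ):
  y_{n+1} = y_n + z·[11/13·y_n + 2/13·y_{n+1}] ⇒ (1 − 2/13z)y_{n+1} = (1 + 11/13z)y_n
  Hence R(z) = (1 + 11/13z)/(1 − 2/13z).

Boundary: |R(x)|=1, x<0.
x=-0.65: |R|=0.4091
R=−1: 1+11/13x = −1+2/13x ⇒ -9/13x=2 ⇒ x=2/(-9/13)=-2.8889
Confirm numerically:
  x=-2.348: |R|=0.72491 <1
  x=-1.667: |R|=0.32674 <1
  x=-1.571: |R|=0.26521 <1
  x=-1.246: |R|=0.04557 <1
  x=-3.421: |R|=1.24136 >1
  x=-3.410: |R|=1.23663 >1
So |R|<1 on (-2.8889, 0).

z∈(-2.8889,0).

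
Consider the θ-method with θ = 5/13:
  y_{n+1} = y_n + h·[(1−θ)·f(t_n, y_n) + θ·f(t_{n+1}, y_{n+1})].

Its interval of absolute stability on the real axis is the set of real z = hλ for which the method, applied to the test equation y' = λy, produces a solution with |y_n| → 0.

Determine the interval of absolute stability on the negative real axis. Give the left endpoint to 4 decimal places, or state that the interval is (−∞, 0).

With y'=λy (z=hλ):
  y_{n+1} = y_n + z·[8/13·y_n + 5/13·y_{n+1}] ⇒ (1 − 5/13z)y_{n+1} = (1 + 8/13z)y_n
  so R(z) = (1 + 8/13z)/(1 − 5/13z).

Find x<0 with |R(x)|<1.
x=-1.07: |R|=0.2420
R=−1: 1+8/13x = −1+5/13x ⇒ -3/13x=2 ⇒ x=2/(-3/13)=-8.6667
Confirm numerically:
  x=-5.151: |R|=0.72785 <1
  x=-4.560: |R|=0.65587 <1
  x=-4.273: |R|=0.61644 <1
  x=-9.014: |R|=1.01794 >1
  x=-8.773: |R|=1.00561 >1
  x=-8.756: |R|=1.00472 >1
Interval (-8.6667, 0).

z∈(-8.6667,0).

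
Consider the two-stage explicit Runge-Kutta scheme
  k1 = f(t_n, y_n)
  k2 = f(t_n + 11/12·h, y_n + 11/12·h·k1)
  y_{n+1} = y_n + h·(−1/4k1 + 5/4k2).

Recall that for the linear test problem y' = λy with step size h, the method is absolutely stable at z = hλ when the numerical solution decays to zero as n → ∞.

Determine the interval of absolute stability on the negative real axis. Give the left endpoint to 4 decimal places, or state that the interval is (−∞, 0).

On y'=λy, z=hλ:
  k1=λy_n ⇒ h·k1=z·y_n;  k2=λ(1+11/12z)y_n ⇒ h·k2=z(1+11/12z)y_n
  y_{n+1}/y_n = 1 − 1/4z + 5/4z(1+11/12z) = 1 + z + 55/48z²
  so R(z) = 1 + z + 55/48z².

Find x<0 with |R(x)|<1.
x=-1.56: |R|=2.2285
R=1: x+55/48x²=0 ⇒ x=−48/55=-0.8727; min R=1−1/(4·55/48)=0.7818>−1
Confirm numerically:
  x=-0.826: |R|=0.95577 <1
  x=-0.744: |R|=0.89026 <1
  x=-0.687: |R|=0.85380 <1
  x=-1.441: |R|=1.93830 >1
  x=-1.100: |R|=1.28646 >1
So |R|<1 on (-0.8727, 0).

(-0.8727, 0).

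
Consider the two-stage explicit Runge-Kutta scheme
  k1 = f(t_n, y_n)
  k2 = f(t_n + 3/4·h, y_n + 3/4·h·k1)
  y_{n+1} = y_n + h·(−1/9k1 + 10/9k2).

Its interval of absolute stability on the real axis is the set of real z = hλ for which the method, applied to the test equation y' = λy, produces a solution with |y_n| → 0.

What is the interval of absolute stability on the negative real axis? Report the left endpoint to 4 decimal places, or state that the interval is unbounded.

(-1.2000, 0).

On y'=λy, z=hλ:
  k1=λy_n ⇒ h·k1=z·y_n;  k2=λ(1+3/4z)y_n ⇒ h·k2=z(1+3/4z)y_n
  y_{n+1}/y_n = 1 − 1/9z + 10/9z(1+3/4z) = 1 + z + 5/6z²
  ⇒ R(z) = 1 + z + 5/6z².

Find x<0 with |R(x)|<1.
x=-0.38: |R|=0.7403
R=1: x+5/6x²=0 ⇒ x=−6/5=-1.2000; min R=1−1/(4·5/6)=0.7000>−1
Confirm numerically:
  x=-0.910: |R|=0.78008 <1
  x=-0.707: |R|=0.70954 <1
  x=-0.605: |R|=0.70002 <1
  x=-1.744: |R|=1.79061 >1
  x=-1.306: |R|=1.11536 >1
So |R|<1 on (-1.2000, 0).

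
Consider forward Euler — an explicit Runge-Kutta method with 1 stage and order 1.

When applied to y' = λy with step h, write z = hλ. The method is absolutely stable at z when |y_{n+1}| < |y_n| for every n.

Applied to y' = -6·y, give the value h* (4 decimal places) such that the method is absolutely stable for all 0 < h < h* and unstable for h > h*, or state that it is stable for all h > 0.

(-2.0000,0); λ=-6 ⇒ h* = 0.3333.

With y'=λy (z=hλ):
  order 1, 1-stage ⇒ R(z)=1+z
  (e.g. R(-0.35)=0.65000, |R|=0.65000)

Solve |R(x)|<1 on ℝ⁻.
x=-0.35: |R|=0.6500
|R(-2.04)|=1.0400 |R(-1.7)|=0.7000 |R(-0.86)|=0.1400
Bisect:
  x_lo=-2.4503 |R|=1.4503  x_hi=-0.3431 |R|=0.6569
  mid=-1.39669 |R|=0.39669 →hi
  mid=-1.92347 |R|=0.92347 →hi
  mid=-2.18686 |R|=1.18686 →lo
  mid=-2.05517 |R|=1.05517 →lo
  mid=-1.98932 |R|=0.98932 →hi
  mid=-2.02225 |R|=1.02225 →lo
  mid=-2.00578 |R|=1.00578 →lo
  mid=-1.99755 |R|=0.99755 →hi
  mid=-2.00167 |R|=1.00167 →lo
  mid=-1.99961 |R|=0.99961 →hi
  ...
  [-2.00012,-2.00000] ⇒ x*=-2.0000
So |R|<1 on (-2.0000, 0).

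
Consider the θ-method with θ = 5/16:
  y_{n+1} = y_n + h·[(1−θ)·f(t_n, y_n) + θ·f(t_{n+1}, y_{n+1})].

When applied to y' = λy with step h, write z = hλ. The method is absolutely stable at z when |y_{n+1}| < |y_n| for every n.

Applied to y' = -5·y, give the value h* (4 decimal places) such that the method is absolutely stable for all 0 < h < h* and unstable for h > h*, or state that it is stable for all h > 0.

(-5.3333,0); λ=-5 ⇒ h* = (16/3)/5 = 1.0667.

Set f=λy, z=hλ:
  y_{n+1} = y_n + z·[11/16·y_n + 5/16·y_{n+1}] ⇒ (1 − 5/16z)y_{n+1} = (1 + 11/16z)y_n
  R(z) = (1 + 11/16z)/(1 − 5/16z).

Need |R(x)|<1, x<0.
x=-1.36: |R|=0.0456
R=−1: 1+11/16x = −1+5/16x ⇒ -3/8x=2 ⇒ x=2/(-3/8)=-5.3333
Confirm numerically:
  x=-4.417: |R|=0.85564 <1
  x=-4.393: |R|=0.85139 <1
  x=-2.857: |R|=0.50939 <1
  x=-2.531: |R|=0.41323 <1
  x=-5.575: |R|=1.03305 >1
  x=-5.539: |R|=1.02824 >1
Interval (-5.3333, 0).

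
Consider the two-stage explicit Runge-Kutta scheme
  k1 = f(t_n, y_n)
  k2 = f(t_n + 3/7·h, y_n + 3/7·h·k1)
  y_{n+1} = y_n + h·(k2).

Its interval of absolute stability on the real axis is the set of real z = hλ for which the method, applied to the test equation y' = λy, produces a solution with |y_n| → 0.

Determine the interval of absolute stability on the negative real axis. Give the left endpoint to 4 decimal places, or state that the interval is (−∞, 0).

Test eqn y'=λy, z=hλ:
  k1=λy_n ⇒ h·k1=z·y_n;  k2=λ(1+3/7z)y_n ⇒ h·k2=z(1+3/7z)y_n
  y_{n+1}/y_n = 1 + z(1+3/7z) = 1 + z + 3/7z²
  so R(z) = 1 + z + 3/7z².

Find x<0 with |R(x)|<1.
x=-0.4: |R|=0.6686
R=1: x+3/7x²=0 ⇒ x=−7/3=-2.3333; min R=1−1/(4·3/7)=0.4167>−1
Confirm numerically:
  x=-1.941: |R|=0.67363 <1
  x=-1.928: |R|=0.66508 <1
  x=-1.640: |R|=0.51269 <1
  x=-1.136: |R|=0.41707 <1
  x=-2.722: |R|=1.45341 >1
  x=-2.372: |R|=1.03931 >1
So |R|<1 on (-2.3333, 0).

z∈(-2.3333,0).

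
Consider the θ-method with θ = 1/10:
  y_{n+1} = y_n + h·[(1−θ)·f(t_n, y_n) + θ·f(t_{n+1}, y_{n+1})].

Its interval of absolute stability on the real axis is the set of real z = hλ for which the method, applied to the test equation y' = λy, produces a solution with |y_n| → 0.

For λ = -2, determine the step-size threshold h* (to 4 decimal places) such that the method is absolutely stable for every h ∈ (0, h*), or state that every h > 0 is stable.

(-2.5000,0); λ=-2 ⇒ h* = (5/2)/2 = 1.2500.

Set f=λy, z=hλ:
  y_{n+1} = y_n + z·[9/10·y_n + 1/10·y_{n+1}] ⇒ (1 − 1/10z)y_{n+1} = (1 + 9/10z)y_n
  Hence R(z) = (1 + 9/10z)/(1 − 1/10z).

Boundary: |R(x)|=1, x<0.
x=-1.33: |R|=0.1739
R=−1: 1+9/10x = −1+1/10x ⇒ -4/5x=2 ⇒ x=2/(-4/5)=-2.5000
Confirm numerically:
  x=-2.109: |R|=0.74168 <1
  x=-1.673: |R|=0.43322 <1
  x=-1.211: |R|=0.08019 <1
  x=-2.989: |R|=1.30118 >1
  x=-2.568: |R|=1.04328 >1
Stable set (-2.5000, 0).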